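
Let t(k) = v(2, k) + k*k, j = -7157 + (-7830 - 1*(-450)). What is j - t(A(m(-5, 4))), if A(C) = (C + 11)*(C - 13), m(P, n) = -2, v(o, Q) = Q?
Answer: -32627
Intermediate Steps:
j = -14537 (j = -7157 + (-7830 + 450) = -7157 - 7380 = -14537)
A(C) = (-13 + C)*(11 + C) (A(C) = (11 + C)*(-13 + C) = (-13 + C)*(11 + C))
t(k) = k + k² (t(k) = k + k*k = k + k²)
j - t(A(m(-5, 4))) = -14537 - (-143 + (-2)² - 2*(-2))*(1 + (-143 + (-2)² - 2*(-2))) = -14537 - (-143 + 4 + 4)*(1 + (-143 + 4 + 4)) = -14537 - (-135)*(1 - 135) = -14537 - (-135)*(-134) = -14537 - 1*18090 = -14537 - 18090 = -32627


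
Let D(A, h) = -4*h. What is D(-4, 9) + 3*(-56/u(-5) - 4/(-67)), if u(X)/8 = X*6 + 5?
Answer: -58593/1675 ≈ -34.981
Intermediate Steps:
u(X) = 40 + 48*X (u(X) = 8*(X*6 + 5) = 8*(6*X + 5) = 8*(5 + 6*X) = 40 + 48*X)
D(-4, 9) + 3*(-56/u(-5) - 4/(-67)) = -4*9 + 3*(-56/(40 + 48*(-5)) - 4/(-67)) = -36 + 3*(-56/(40 - 240) - 4*(-1/67)) = -36 + 3*(-56/(-200) + 4/67) = -36 + 3*(-56*(-1/200) + 4/67) = -36 + 3*(7/25 + 4/67) = -36 + 3*(569/1675) = -36 + 1707/1675 = -58593/1675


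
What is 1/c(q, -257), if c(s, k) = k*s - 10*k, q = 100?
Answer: -1/23130 ≈ -4.3234e-5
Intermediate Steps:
c(s, k) = -10*k + k*s
1/c(q, -257) = 1/(-257*(-10 + 100)) = 1/(-257*90) = 1/(-23130) = -1/23130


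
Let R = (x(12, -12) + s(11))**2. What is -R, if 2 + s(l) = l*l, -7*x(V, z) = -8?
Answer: -707281/49 ≈ -14434.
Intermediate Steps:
x(V, z) = 8/7 (x(V, z) = -1/7*(-8) = 8/7)
s(l) = -2 + l**2 (s(l) = -2 + l*l = -2 + l**2)
R = 707281/49 (R = (8/7 + (-2 + 11**2))**2 = (8/7 + (-2 + 121))**2 = (8/7 + 119)**2 = (841/7)**2 = 707281/49 ≈ 14434.)
-R = -1*707281/49 = -707281/49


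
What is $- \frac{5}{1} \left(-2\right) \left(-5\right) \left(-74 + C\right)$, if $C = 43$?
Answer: $1550$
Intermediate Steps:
$- \frac{5}{1} \left(-2\right) \left(-5\right) \left(-74 + C\right) = - \frac{5}{1} \left(-2\right) \left(-5\right) \left(-74 + 43\right) = \left(-5\right) 1 \left(-2\right) \left(-5\right) \left(-31\right) = \left(-5\right) \left(-2\right) \left(-5\right) \left(-31\right) = 10 \left(-5\right) \left(-31\right) = \left(-50\right) \left(-31\right) = 1550$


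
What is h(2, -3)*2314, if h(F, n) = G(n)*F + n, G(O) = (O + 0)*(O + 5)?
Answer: -34710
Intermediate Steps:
G(O) = O*(5 + O)
h(F, n) = n + F*n*(5 + n) (h(F, n) = (n*(5 + n))*F + n = F*n*(5 + n) + n = n + F*n*(5 + n))
h(2, -3)*2314 = -3*(1 + 2*(5 - 3))*2314 = -3*(1 + 2*2)*2314 = -3*(1 + 4)*2314 = -3*5*2314 = -15*2314 = -34710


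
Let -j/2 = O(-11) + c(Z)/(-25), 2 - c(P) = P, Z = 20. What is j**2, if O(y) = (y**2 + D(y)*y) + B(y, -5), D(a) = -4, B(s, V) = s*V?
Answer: 121793296/625 ≈ 1.9487e+5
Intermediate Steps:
c(P) = 2 - P
B(s, V) = V*s
O(y) = y**2 - 9*y (O(y) = (y**2 - 4*y) - 5*y = y**2 - 9*y)
j = -11036/25 (j = -2*(-11*(-9 - 11) + (2 - 1*20)/(-25)) = -2*(-11*(-20) + (2 - 20)*(-1/25)) = -2*(220 - 18*(-1/25)) = -2*(220 + 18/25) = -2*5518/25 = -11036/25 ≈ -441.44)
j**2 = (-11036/25)**2 = 121793296/625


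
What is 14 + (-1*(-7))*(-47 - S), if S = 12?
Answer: -399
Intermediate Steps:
14 + (-1*(-7))*(-47 - S) = 14 + (-1*(-7))*(-47 - 1*12) = 14 + 7*(-47 - 12) = 14 + 7*(-59) = 14 - 413 = -399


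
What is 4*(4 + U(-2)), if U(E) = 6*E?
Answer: -32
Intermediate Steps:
4*(4 + U(-2)) = 4*(4 + 6*(-2)) = 4*(4 - 12) = 4*(-8) = -32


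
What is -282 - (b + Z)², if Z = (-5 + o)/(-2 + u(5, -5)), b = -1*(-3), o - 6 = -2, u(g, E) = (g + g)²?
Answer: -2794177/9604 ≈ -290.94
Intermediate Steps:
u(g, E) = 4*g² (u(g, E) = (2*g)² = 4*g²)
o = 4 (o = 6 - 2 = 4)
b = 3
Z = -1/98 (Z = (-5 + 4)/(-2 + 4*5²) = -1/(-2 + 4*25) = -1/(-2 + 100) = -1/98 ≈ -0.010204)
-282 - (b + Z)² = -282 - (3 - 1/98)² = -282 - (293/98)² = -282 - 1*85849/9604 = -282 - 85849/9604 = -2794177/9604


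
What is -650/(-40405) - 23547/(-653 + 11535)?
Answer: -188868647/87937442 ≈ -2.1478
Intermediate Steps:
-650/(-40405) - 23547/(-653 + 11535) = -650*(-1/40405) - 23547/10882 = 130/8081 - 23547*1/10882 = 130/8081 - 23547/10882 = -188868647/87937442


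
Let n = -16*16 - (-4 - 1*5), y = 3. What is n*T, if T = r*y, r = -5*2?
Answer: 7410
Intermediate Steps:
r = -10
n = -247 (n = -256 - (-4 - 5) = -256 - 1*(-9) = -256 + 9 = -247)
T = -30 (T = -10*3 = -30)
n*T = -247*(-30) = 7410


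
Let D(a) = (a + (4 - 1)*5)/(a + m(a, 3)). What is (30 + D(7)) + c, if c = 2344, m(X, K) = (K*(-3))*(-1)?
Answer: 19003/8 ≈ 2375.4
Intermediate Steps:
m(X, K) = 3*K (m(X, K) = -3*K*(-1) = 3*K)
D(a) = (15 + a)/(9 + a) (D(a) = (a + (4 - 1)*5)/(a + 3*3) = (a + 3*5)/(a + 9) = (a + 15)/(9 + a) = (15 + a)/(9 + a))
(30 + D(7)) + c = (30 + (15 + 7)/(9 + 7)) + 2344 = (30 + 22/16) + 2344 = (30 + (1/16)*22) + 2344 = (30 + 11/8) + 2344 = 251/8 + 2344 = 19003/8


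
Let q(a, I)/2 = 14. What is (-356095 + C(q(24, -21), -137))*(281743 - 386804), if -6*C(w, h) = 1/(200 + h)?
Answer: 14141621493571/378 ≈ 3.7412e+10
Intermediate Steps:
q(a, I) = 28 (q(a, I) = 2*14 = 28)
C(w, h) = -1/(6*(200 + h))
(-356095 + C(q(24, -21), -137))*(281743 - 386804) = (-356095 - 1/(1200 + 6*(-137)))*(281743 - 386804) = (-356095 - 1/(1200 - 822))*(-105061) = (-356095 - 1/378)*(-105061) = -134603911/378*(-105061) = 14141621493571/378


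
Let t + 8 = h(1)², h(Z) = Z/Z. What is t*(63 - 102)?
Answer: 273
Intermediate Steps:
h(Z) = 1
t = -7 (t = -8 + 1² = -8 + 1 = -7)
t*(63 - 102) = -7*(63 - 102) = -7*(-39) = 273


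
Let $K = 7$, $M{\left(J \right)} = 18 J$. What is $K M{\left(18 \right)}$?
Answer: $2268$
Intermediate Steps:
$K M{\left(18 \right)} = 7 \cdot 18 \cdot 18 = 7 \cdot 324 = 2268$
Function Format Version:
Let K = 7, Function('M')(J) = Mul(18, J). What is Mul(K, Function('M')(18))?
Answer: 2268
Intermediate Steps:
Mul(K, Function('M')(18)) = Mul(7, Mul(18, 18)) = Mul(7, 324) = 2268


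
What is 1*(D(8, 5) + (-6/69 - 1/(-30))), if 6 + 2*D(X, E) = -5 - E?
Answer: -5557/690 ≈ -8.0536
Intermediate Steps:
D(X, E) = -11/2 - E/2 (D(X, E) = -3 + (-5 - E)/2 = -3 + (-5/2 - E/2) = -11/2 - E/2)
1*(D(8, 5) + (-6/69 - 1/(-30))) = 1*((-11/2 - ½*5) + (-6/69 - 1/(-30))) = 1*((-11/2 - 5/2) + (-6*1/69 - 1*(-1/30))) = 1*(-8 + (-2/23 + 1/30)) = 1*(-8 - 37/690) = 1*(-5557/690) = -5557/690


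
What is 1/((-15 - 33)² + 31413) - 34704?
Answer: -1170114767/33717 ≈ -34704.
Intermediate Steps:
1/((-15 - 33)² + 31413) - 34704 = 1/((-48)² + 31413) - 34704 = 1/(2304 + 31413) - 34704 = 1/33717 - 34704 = -1170114767/33717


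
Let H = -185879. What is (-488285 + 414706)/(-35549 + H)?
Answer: 73579/221428 ≈ 0.33229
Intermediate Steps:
(-488285 + 414706)/(-35549 + H) = (-488285 + 414706)/(-35549 - 185879) = -73579/(-221428) = -73579*(-1/221428) = 73579/221428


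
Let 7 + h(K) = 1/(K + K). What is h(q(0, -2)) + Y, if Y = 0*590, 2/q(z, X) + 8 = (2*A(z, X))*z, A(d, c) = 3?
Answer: -9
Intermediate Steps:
q(z, X) = 2/(-8 + 6*z) (q(z, X) = 2/(-8 + (2*3)*z) = 2/(-8 + 6*z))
Y = 0
h(K) = -7 + 1/(2*K) (h(K) = -7 + 1/(K + K) = -7 + 1/(2*K))
h(q(0, -2)) + Y = (-7 + 1/(2*(1/(-4 + 3*0)))) + 0 = (-7 + 1/(2*(1/(-4 + 0)))) + 0 = (-7 + 1/(2*(1/(-4)))) + 0 = (-7 + 1/(2*(-1/4))) + 0 = (-7 + (1/2)*(-4)) + 0 = (-7 - 2) + 0 = -9 + 0 = -9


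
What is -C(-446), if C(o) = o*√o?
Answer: 446*I*√446 ≈ 9418.9*I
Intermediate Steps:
C(o) = o^(3/2)
-C(-446) = -(-446)^(3/2) = -(-446)*I*√446 = 446*I*√446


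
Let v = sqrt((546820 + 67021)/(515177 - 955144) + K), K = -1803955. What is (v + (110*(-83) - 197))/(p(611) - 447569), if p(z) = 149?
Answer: 3109/149140 - I*sqrt(349193573181090242)/196850035140 ≈ 0.020846 - 0.0030019*I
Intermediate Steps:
v = I*sqrt(349193573181090242)/439967 (v = sqrt((546820 + 67021)/(515177 - 955144) - 1803955) = sqrt(613841/(-439967) - 1803955) = sqrt(613841*(-1/439967) - 1803955) = sqrt(-613841/439967 - 1803955) = sqrt(-793681283326/439967) = I*sqrt(349193573181090242)/439967 ≈ 1343.1*I)
(v + (110*(-83) - 197))/(p(611) - 447569) = (I*sqrt(349193573181090242)/439967 + (110*(-83) - 197))/(149 - 447569) = (I*sqrt(349193573181090242)/439967 + (-9130 - 197))/(-447420) = (I*sqrt(349193573181090242)/439967 - 9327)*(-1/447420) = (-9327 + I*sqrt(349193573181090242)/439967)*(-1/447420) = 3109/149140 - I*sqrt(349193573181090242)/196850035140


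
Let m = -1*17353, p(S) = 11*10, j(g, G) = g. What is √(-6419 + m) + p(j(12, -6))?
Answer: 110 + 2*I*√5943 ≈ 110.0 + 154.18*I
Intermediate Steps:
p(S) = 110
m = -17353
√(-6419 + m) + p(j(12, -6)) = √(-6419 - 17353) + 110 = √(-23772) + 110 = 2*I*√5943 + 110 = 110 + 2*I*√5943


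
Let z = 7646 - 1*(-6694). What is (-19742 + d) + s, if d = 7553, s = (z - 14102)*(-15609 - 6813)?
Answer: -5348625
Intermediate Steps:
z = 14340 (z = 7646 + 6694 = 14340)
s = -5336436 (s = (14340 - 14102)*(-15609 - 6813) = 238*(-22422) = -5336436)
(-19742 + d) + s = (-19742 + 7553) - 5336436 = -12189 - 5336436 = -5348625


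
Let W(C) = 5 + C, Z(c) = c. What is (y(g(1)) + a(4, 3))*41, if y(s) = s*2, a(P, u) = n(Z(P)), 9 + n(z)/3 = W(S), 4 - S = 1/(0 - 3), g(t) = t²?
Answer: 123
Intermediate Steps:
S = 13/3 (S = 4 - 1/(0 - 3) = 4 - 1/(-3) = 4 - 1*(-⅓) = 4 + ⅓ = 13/3 ≈ 4.3333)
n(z) = 1 (n(z) = -27 + 3*(5 + 13/3) = -27 + 3*(28/3) = -27 + 28 = 1)
a(P, u) = 1
y(s) = 2*s
(y(g(1)) + a(4, 3))*41 = (2*1² + 1)*41 = (2*1 + 1)*41 = (2 + 1)*41 = 3*41 = 123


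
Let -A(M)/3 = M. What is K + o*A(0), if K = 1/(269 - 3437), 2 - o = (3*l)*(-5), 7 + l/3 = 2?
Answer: -1/3168 ≈ -0.00031566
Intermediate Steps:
l = -15 (l = -21 + 3*2 = -21 + 6 = -15)
A(M) = -3*M
o = -223 (o = 2 - 3*(-15)*(-5) = 2 - (-45)*(-5) = 2 - 1*225 = 2 - 225 = -223)
K = -1/3168 (K = 1/(-3168) = -1/3168 ≈ -0.00031566)
K + o*A(0) = -1/3168 - (-669)*0 = -1/3168 - 223*0 = -1/3168 + 0 = -1/3168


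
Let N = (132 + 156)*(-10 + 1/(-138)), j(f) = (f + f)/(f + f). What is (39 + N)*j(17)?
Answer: -65391/23 ≈ -2843.1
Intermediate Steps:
j(f) = 1 (j(f) = (2*f)/((2*f)) = (2*f)*(1/(2*f)) = 1)
N = -66288/23 (N = 288*(-10 - 1/138) = 288*(-1381/138) = -66288/23 ≈ -2882.1)
(39 + N)*j(17) = (39 - 66288/23)*1 = -65391/23*1 = -65391/23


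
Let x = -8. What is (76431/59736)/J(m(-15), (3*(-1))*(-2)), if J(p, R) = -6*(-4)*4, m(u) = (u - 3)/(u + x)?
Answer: 25477/1911552 ≈ 0.013328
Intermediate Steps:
m(u) = (-3 + u)/(-8 + u) (m(u) = (u - 3)/(u - 8) = (-3 + u)/(-8 + u))
J(p, R) = 96 (J(p, R) = 24*4 = 96)
(76431/59736)/J(m(-15), (3*(-1))*(-2)) = (76431/59736)/96 = (76431*(1/59736))*(1/96) = (25477/19912)*(1/96) = 25477/1911552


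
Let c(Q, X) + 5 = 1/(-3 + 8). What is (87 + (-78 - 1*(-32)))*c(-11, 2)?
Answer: -984/5 ≈ -196.80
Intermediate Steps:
c(Q, X) = -24/5 (c(Q, X) = -5 + 1/(-3 + 8) = -5 + 1/5 = -24/5)
(87 + (-78 - 1*(-32)))*c(-11, 2) = (87 + (-78 - 1*(-32)))*(-24/5) = (87 + (-78 + 32))*(-24/5) = (87 - 46)*(-24/5) = 41*(-24/5) = -984/5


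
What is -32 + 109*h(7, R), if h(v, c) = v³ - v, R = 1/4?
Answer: 36592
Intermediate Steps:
R = ¼ ≈ 0.25000
-32 + 109*h(7, R) = -32 + 109*(7³ - 1*7) = -32 + 109*(343 - 7) = -32 + 109*336 = -32 + 36624 = 36592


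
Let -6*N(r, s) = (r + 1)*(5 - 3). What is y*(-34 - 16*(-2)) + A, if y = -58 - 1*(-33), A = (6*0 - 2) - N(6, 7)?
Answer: 151/3 ≈ 50.333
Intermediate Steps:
N(r, s) = -⅓ - r/3 (N(r, s) = -(r + 1)*(5 - 3)/6 = -(1 + r)*2/6 = -(2 + 2*r)/6 = -⅓ - r/3)
A = ⅓ (A = (6*0 - 2) - (-⅓ - ⅓*6) = (0 - 2) - (-⅓ - 2) = -2 - 1*(-7/3) = -2 + 7/3 = ⅓ ≈ 0.33333)
y = -25 (y = -58 + 33 = -25)
y*(-34 - 16*(-2)) + A = -25*(-34 - 16*(-2)) + ⅓ = -25*(-34 + 32) + ⅓ = -25*(-2) + ⅓ = 50 + ⅓ = 151/3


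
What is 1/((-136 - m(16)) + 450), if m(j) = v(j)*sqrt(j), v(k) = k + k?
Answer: 1/186 ≈ 0.0053763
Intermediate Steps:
v(k) = 2*k
m(j) = 2*j**(3/2) (m(j) = (2*j)*sqrt(j) = 2*j**(3/2))
1/((-136 - m(16)) + 450) = 1/((-136 - 2*16**(3/2)) + 450) = 1/((-136 - 2*64) + 450) = 1/((-136 - 1*128) + 450) = 1/((-136 - 128) + 450) = 1/(-264 + 450) = 1/186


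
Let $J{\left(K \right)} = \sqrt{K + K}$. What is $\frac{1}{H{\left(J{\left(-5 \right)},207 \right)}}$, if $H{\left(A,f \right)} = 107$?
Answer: $\frac{1}{107} \approx 0.0093458$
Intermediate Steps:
$J{\left(K \right)} = \sqrt{2} \sqrt{K}$ ($J{\left(K \right)} = \sqrt{2 K} = \sqrt{2} \sqrt{K}$)
$\frac{1}{H{\left(J{\left(-5 \right)},207 \right)}} = \frac{1}{107}$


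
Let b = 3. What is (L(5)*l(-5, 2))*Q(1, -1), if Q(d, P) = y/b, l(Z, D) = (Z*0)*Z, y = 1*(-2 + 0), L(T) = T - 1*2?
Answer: 0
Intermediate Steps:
L(T) = -2 + T (L(T) = T - 2 = -2 + T)
y = -2 (y = 1*(-2) = -2)
l(Z, D) = 0 (l(Z, D) = 0*Z = 0)
Q(d, P) = -⅔ (Q(d, P) = -2/3 = -2*⅓ = -⅔)
(L(5)*l(-5, 2))*Q(1, -1) = ((-2 + 5)*0)*(-⅔) = (3*0)*(-⅔) = 0*(-⅔) = 0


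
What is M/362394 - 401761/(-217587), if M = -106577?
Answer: 40802002045/26284074426 ≈ 1.5523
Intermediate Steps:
M/362394 - 401761/(-217587) = -106577/362394 - 401761/(-217587) = -106577*1/362394 - 401761*(-1/217587) = -106577/362394 + 401761/217587 = 40802002045/26284074426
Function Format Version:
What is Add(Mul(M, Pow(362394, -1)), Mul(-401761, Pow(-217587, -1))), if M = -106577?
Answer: Rational(40802002045, 26284074426) ≈ 1.5523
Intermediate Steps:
Add(Mul(M, Pow(362394, -1)), Mul(-401761, Pow(-217587, -1))) = Add(Mul(-106577, Pow(362394, -1)), Mul(-401761, Pow(-217587, -1))) = Add(Mul(-106577, Rational(1, 362394)), Mul(-401761, Rational(-1, 217587))) = Add(Rational(-106577, 362394), Rational(401761, 217587)) = Rational(40802002045, 26284074426)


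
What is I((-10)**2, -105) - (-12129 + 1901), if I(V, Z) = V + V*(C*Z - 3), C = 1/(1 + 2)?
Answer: 6528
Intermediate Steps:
C = 1/3 ≈ 0.33333
I(V, Z) = V + V*(-3 + Z/3) (I(V, Z) = V + V*(Z/3 - 3) = V + V*(-3 + Z/3))
I((-10)**2, -105) - (-12129 + 1901) = (1/3)*(-10)**2*(-6 - 105) - (-12129 + 1901) = (1/3)*100*(-111) - 1*(-10228) = -3700 + 10228 = 6528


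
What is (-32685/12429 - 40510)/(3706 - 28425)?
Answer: 167843825/102410817 ≈ 1.6389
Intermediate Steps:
(-32685/12429 - 40510)/(3706 - 28425) = (-32685*1/12429 - 40510)/(-24719) = (-10895/4143 - 40510)*(-1/24719) = -167843825/4143*(-1/24719) = 167843825/102410817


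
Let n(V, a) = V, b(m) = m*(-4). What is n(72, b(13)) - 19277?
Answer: -19205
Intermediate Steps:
b(m) = -4*m
n(72, b(13)) - 19277 = 72 - 19277 = -19205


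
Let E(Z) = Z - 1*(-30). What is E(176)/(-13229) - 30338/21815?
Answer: -405835292/288590635 ≈ -1.4063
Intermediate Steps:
E(Z) = 30 + Z (E(Z) = Z + 30 = 30 + Z)
E(176)/(-13229) - 30338/21815 = (30 + 176)/(-13229) - 30338/21815 = 206*(-1/13229) - 30338*1/21815 = -206/13229 - 30338/21815 = -405835292/288590635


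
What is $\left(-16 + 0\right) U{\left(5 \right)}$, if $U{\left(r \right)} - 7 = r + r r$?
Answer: $-592$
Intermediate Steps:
$U{\left(r \right)} = 7 + r + r^{2}$ ($U{\left(r \right)} = 7 + \left(r + r r\right) = 7 + \left(r + r^{2}\right) = 7 + r + r^{2}$)
$\left(-16 + 0\right) U{\left(5 \right)} = \left(-16 + 0\right) \left(7 + 5 + 5^{2}\right) = - 16 \left(7 + 5 + 25\right) = \left(-16\right) 37 = -592$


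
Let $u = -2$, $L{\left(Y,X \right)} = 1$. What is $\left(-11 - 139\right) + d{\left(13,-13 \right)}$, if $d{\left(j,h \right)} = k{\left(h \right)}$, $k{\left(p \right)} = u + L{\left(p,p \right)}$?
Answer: $-151$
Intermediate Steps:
$k{\left(p \right)} = -1$ ($k{\left(p \right)} = -2 + 1 = -1$)
$d{\left(j,h \right)} = -1$
$\left(-11 - 139\right) + d{\left(13,-13 \right)} = \left(-11 - 139\right) - 1 = -150 - 1 = -151$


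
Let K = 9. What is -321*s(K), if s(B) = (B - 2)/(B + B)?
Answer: -749/6 ≈ -124.83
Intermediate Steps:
s(B) = (-2 + B)/(2*B) (s(B) = (-2 + B)/((2*B)) = (-2 + B)*(1/(2*B)) = (-2 + B)/(2*B))
-321*s(K) = -321*(-2 + 9)/(2*9) = -321*7/(2*9) = -321*7/18 = -749/6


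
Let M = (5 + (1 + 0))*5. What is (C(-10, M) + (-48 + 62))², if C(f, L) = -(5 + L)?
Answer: 441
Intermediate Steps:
M = 30 (M = (5 + 1)*5 = 6*5 = 30)
C(f, L) = -5 - L
(C(-10, M) + (-48 + 62))² = ((-5 - 1*30) + (-48 + 62))² = ((-5 - 30) + 14)² = (-35 + 14)² = (-21)² = 441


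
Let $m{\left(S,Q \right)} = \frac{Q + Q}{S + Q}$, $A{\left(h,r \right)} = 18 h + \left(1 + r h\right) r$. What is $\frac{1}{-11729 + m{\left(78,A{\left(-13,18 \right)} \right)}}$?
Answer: $- \frac{725}{8502049} \approx -8.5274 \cdot 10^{-5}$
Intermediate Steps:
$A{\left(h,r \right)} = 18 h + r \left(1 + h r\right)$ ($A{\left(h,r \right)} = 18 h + \left(1 + h r\right) r = 18 h + r \left(1 + h r\right)$)
$m{\left(S,Q \right)} = \frac{2 Q}{Q + S}$
$\frac{1}{-11729 + m{\left(78,A{\left(-13,18 \right)} \right)}} = \frac{1}{-11729 + \frac{2 \left(18 + 18 \left(-13\right) - 13 \cdot 18^{2}\right)}{\left(18 + 18 \left(-13\right) - 13 \cdot 18^{2}\right) + 78}} = \frac{1}{-11729 + \frac{2 \left(18 - 234 - 4212\right)}{\left(18 - 234 - 4212\right) + 78}} = \frac{1}{-11729 + 2 \left(-4428\right) \frac{1}{-4428 + 78}} = \frac{1}{-11729 + 2 \left(-4428\right) \frac{1}{-4350}} = \frac{1}{-11729 + 2 \left(-4428\right) \left(- \frac{1}{4350}\right)} = \frac{1}{-11729 + \frac{1476}{725}} = \frac{1}{- \frac{8502049}{725}} = - \frac{725}{8502049}$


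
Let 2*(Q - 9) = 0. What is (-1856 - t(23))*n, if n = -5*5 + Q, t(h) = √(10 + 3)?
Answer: 29696 + 16*√13 ≈ 29754.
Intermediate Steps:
Q = 9 (Q = 9 + (½)*0 = 9 + 0 = 9)
t(h) = √13
n = -16 (n = -5*5 + 9 = -25 + 9 = -16)
(-1856 - t(23))*n = (-1856 - √13)*(-16) = 29696 + 16*√13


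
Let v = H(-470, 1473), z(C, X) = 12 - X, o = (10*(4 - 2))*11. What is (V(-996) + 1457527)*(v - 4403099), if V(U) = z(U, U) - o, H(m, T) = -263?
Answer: -6421488855030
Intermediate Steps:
o = 220 (o = (10*2)*11 = 20*11 = 220)
v = -263
V(U) = -208 - U (V(U) = (12 - U) - 1*220 = (12 - U) - 220 = -208 - U)
(V(-996) + 1457527)*(v - 4403099) = ((-208 - 1*(-996)) + 1457527)*(-263 - 4403099) = ((-208 + 996) + 1457527)*(-4403362) = (788 + 1457527)*(-4403362) = 1458315*(-4403362) = -6421488855030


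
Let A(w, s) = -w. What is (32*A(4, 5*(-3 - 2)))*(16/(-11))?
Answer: 2048/11 ≈ 186.18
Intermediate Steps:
(32*A(4, 5*(-3 - 2)))*(16/(-11)) = (32*(-1*4))*(16/(-11)) = (32*(-4))*(16*(-1/11)) = -128*(-16/11) = 2048/11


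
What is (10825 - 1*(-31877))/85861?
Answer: 42702/85861 ≈ 0.49734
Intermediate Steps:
(10825 - 1*(-31877))/85861 = (10825 + 31877)*(1/85861) = 42702*(1/85861) = 42702/85861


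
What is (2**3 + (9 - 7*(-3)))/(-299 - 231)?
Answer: -19/265 ≈ -0.071698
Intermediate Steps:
(2**3 + (9 - 7*(-3)))/(-299 - 231) = (8 + (9 + 21))/(-530) = (8 + 30)*(-1/530) = 38*(-1/530) = -19/265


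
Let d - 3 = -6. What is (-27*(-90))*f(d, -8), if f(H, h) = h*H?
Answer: 58320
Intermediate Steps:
d = -3 (d = 3 - 6 = -3)
f(H, h) = H*h
(-27*(-90))*f(d, -8) = (-27*(-90))*(-3*(-8)) = 2430*24 = 58320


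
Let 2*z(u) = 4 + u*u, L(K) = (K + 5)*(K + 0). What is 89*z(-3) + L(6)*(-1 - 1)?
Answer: 893/2 ≈ 446.50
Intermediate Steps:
L(K) = K*(5 + K) (L(K) = (5 + K)*K = K*(5 + K))
z(u) = 2 + u**2/2 (z(u) = (4 + u*u)/2 = (4 + u**2)/2 = 2 + u**2/2)
89*z(-3) + L(6)*(-1 - 1) = 89*(2 + (1/2)*(-3)**2) + (6*(5 + 6))*(-1 - 1) = 89*(2 + (1/2)*9) + (6*11)*(-2) = 89*(2 + 9/2) + 66*(-2) = 89*(13/2) - 132 = 1157/2 - 132 = 893/2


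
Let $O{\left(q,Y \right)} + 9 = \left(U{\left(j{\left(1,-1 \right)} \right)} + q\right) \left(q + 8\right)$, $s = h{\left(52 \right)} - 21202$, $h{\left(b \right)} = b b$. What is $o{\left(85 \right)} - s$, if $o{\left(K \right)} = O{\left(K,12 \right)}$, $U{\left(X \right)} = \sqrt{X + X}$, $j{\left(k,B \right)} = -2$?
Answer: $26394 + 186 i \approx 26394.0 + 186.0 i$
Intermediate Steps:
$h{\left(b \right)} = b^{2}$
$U{\left(X \right)} = \sqrt{2} \sqrt{X}$ ($U{\left(X \right)} = \sqrt{2 X} = \sqrt{2} \sqrt{X}$)
$s = -18498$ ($s = 52^{2} - 21202 = 2704 - 21202 = -18498$)
$O{\left(q,Y \right)} = -9 + \left(8 + q\right) \left(q + 2 i\right)$ ($O{\left(q,Y \right)} = -9 + \left(\sqrt{2} \sqrt{-2} + q\right) \left(q + 8\right) = -9 + \left(\sqrt{2} i \sqrt{2} + q\right) \left(8 + q\right) = -9 + \left(2 i + q\right) \left(8 + q\right) = -9 + \left(q + 2 i\right) \left(8 + q\right) = -9 + \left(8 + q\right) \left(q + 2 i\right)$)
$o{\left(K \right)} = -9 + K^{2} + 16 i + 2 K \left(4 + i\right)$
$o{\left(85 \right)} - s = \left(-9 + 85^{2} + 16 i + 2 \cdot 85 \left(4 + i\right)\right) - -18498 = \left(-9 + 7225 + 16 i + \left(680 + 170 i\right)\right) + 18498 = \left(7896 + 186 i\right) + 18498 = 26394 + 186 i$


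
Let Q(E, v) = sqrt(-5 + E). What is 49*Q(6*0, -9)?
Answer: 49*I*sqrt(5) ≈ 109.57*I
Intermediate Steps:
49*Q(6*0, -9) = 49*sqrt(-5 + 6*0) = 49*sqrt(-5 + 0) = 49*sqrt(-5) = 49*(I*sqrt(5)) = 49*I*sqrt(5)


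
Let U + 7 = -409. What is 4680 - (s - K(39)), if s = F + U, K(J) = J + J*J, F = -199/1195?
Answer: 7954119/1195 ≈ 6656.2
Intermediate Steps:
U = -416 (U = -7 - 409 = -416)
F = -199/1195 (F = -199*1/1195 = -199/1195 ≈ -0.16653)
K(J) = J + J²
s = -497319/1195 (s = -199/1195 - 416 = -497319/1195 ≈ -416.17)
4680 - (s - K(39)) = 4680 - (-497319/1195 - 39*(1 + 39)) = 4680 - (-497319/1195 - 39*40) = 4680 - (-497319/1195 - 1*1560) = 4680 - (-497319/1195 - 1560) = 4680 - 1*(-2361519/1195) = 4680 + 2361519/1195 = 7954119/1195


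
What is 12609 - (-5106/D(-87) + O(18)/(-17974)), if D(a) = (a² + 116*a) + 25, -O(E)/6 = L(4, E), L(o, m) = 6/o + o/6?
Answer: 283020169475/22449526 ≈ 12607.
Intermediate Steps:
L(o, m) = 6/o + o/6 (L(o, m) = 6/o + o*(⅙) = 6/o + o/6)
O(E) = -13 (O(E) = -6*(6/4 + (⅙)*4) = -6*(6*(¼) + ⅔) = -6*(3/2 + ⅔) = -6*13/6 = -13)
D(a) = 25 + a² + 116*a
12609 - (-5106/D(-87) + O(18)/(-17974)) = 12609 - (-5106/(25 + (-87)² + 116*(-87)) - 13/(-17974)) = 12609 - (-5106/(25 + 7569 - 10092) - 13*(-1/17974)) = 12609 - (-5106/(-2498) + 13/17974) = 12609 - (-5106*(-1/2498) + 13/17974) = 12609 - (2553/1249 + 13/17974) = 12609 - 1*45903859/22449526 = 12609 - 45903859/22449526 = 283020169475/22449526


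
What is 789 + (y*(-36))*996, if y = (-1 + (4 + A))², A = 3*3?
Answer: -5162475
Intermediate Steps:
A = 9
y = 144 (y = (-1 + (4 + 9))² = (-1 + 13)² = 12² = 144)
789 + (y*(-36))*996 = 789 + (144*(-36))*996 = 789 - 5184*996 = 789 - 5163264 = -5162475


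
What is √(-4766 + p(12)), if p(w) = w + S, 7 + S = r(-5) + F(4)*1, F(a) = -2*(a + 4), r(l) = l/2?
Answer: 11*I*√158/2 ≈ 69.134*I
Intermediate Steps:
r(l) = l/2 (r(l) = l*(½) = l/2)
F(a) = -8 - 2*a (F(a) = -2*(4 + a) = -8 - 2*a)
S = -51/2 (S = -7 + ((½)*(-5) + (-8 - 2*4)*1) = -7 + (-5/2 + (-8 - 8)*1) = -7 + (-5/2 - 16*1) = -7 + (-5/2 - 16) = -7 - 37/2 = -51/2 ≈ -25.500)
p(w) = -51/2 + w (p(w) = w - 51/2 = -51/2 + w)
√(-4766 + p(12)) = √(-4766 + (-51/2 + 12)) = √(-4766 - 27/2) = √(-9559/2) = 11*I*√158/2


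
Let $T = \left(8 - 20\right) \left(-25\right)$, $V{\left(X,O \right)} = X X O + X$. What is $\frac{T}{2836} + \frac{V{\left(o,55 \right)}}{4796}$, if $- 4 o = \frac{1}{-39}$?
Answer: $\frac{8753808799}{82751258304} \approx 0.10578$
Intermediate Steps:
$o = \frac{1}{156}$ ($o = - \frac{1}{4 \left(-39\right)} = \left(- \frac{1}{4}\right) \left(- \frac{1}{39}\right) = \frac{1}{156} \approx 0.0064103$)
$V{\left(X,O \right)} = X + O X^{2}$ ($V{\left(X,O \right)} = X^{2} O + X = O X^{2} + X = X + O X^{2}$)
$T = 300$ ($T = \left(-12\right) \left(-25\right) = 300$)
$\frac{T}{2836} + \frac{V{\left(o,55 \right)}}{4796} = \frac{300}{2836} + \frac{\frac{1}{156} \left(1 + 55 \cdot \frac{1}{156}\right)}{4796} = 300 \cdot \frac{1}{2836} + \frac{1 + \frac{55}{156}}{156} \cdot \frac{1}{4796} = \frac{75}{709} + \frac{1}{156} \cdot \frac{211}{156} \cdot \frac{1}{4796} = \frac{75}{709} + \frac{211}{24336} \cdot \frac{1}{4796} = \frac{75}{709} + \frac{211}{116715456} = \frac{8753808799}{82751258304}$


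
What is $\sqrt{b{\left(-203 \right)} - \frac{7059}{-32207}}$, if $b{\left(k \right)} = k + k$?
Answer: $\frac{i \sqrt{420912735481}}{32207} \approx 20.144 i$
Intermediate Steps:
$b{\left(k \right)} = 2 k$
$\sqrt{b{\left(-203 \right)} - \frac{7059}{-32207}} = \sqrt{2 \left(-203\right) - \frac{7059}{-32207}} = \sqrt{-406 - - \frac{7059}{32207}} = \sqrt{-406 + \frac{7059}{32207}} = \sqrt{- \frac{13068983}{32207}} = \frac{i \sqrt{420912735481}}{32207}$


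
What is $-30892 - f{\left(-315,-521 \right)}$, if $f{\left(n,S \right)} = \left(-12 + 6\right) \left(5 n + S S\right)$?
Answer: $1588304$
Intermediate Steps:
$f{\left(n,S \right)} = - 30 n - 6 S^{2}$ ($f{\left(n,S \right)} = - 6 \left(5 n + S^{2}\right) = - 6 \left(S^{2} + 5 n\right) = - 30 n - 6 S^{2}$)
$-30892 - f{\left(-315,-521 \right)} = -30892 - \left(\left(-30\right) \left(-315\right) - 6 \left(-521\right)^{2}\right) = -30892 - \left(9450 - 1628646\right) = -30892 - -1619196 = -30892 + 1619196 = 1588304$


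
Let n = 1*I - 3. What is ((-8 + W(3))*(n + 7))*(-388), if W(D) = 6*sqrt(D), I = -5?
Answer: -3104 + 2328*sqrt(3) ≈ 928.21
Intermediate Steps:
n = -8 (n = 1*(-5) - 3 = -5 - 3 = -8)
((-8 + W(3))*(n + 7))*(-388) = ((-8 + 6*sqrt(3))*(-8 + 7))*(-388) = ((-8 + 6*sqrt(3))*(-1))*(-388) = (8 - 6*sqrt(3))*(-388) = -3104 + 2328*sqrt(3)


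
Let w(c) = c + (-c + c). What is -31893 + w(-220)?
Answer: -32113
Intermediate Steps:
w(c) = c (w(c) = c + 0 = c)
-31893 + w(-220) = -31893 - 220 = -32113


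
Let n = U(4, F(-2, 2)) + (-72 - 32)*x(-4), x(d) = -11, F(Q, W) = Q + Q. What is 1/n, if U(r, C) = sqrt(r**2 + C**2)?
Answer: 143/163588 - sqrt(2)/327176 ≈ 0.00086982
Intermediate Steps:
F(Q, W) = 2*Q
U(r, C) = sqrt(C**2 + r**2)
n = 1144 + 4*sqrt(2) (n = sqrt((2*(-2))**2 + 4**2) + (-72 - 32)*(-11) = sqrt((-4)**2 + 16) - 104*(-11) = sqrt(16 + 16) + 1144 = sqrt(32) + 1144 = 4*sqrt(2) + 1144 = 1144 + 4*sqrt(2) ≈ 1149.7)
1/n = 1/(1144 + 4*sqrt(2))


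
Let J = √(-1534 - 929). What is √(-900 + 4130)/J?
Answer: -I*√7955490/2463 ≈ -1.1452*I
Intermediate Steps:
J = I*√2463 (J = √(-2463) = I*√2463 ≈ 49.629*I)
√(-900 + 4130)/J = √(-900 + 4130)/((I*√2463)) = √3230*(-I*√2463/2463) = -I*√7955490/2463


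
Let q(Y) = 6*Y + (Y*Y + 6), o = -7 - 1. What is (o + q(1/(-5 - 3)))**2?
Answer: 30625/4096 ≈ 7.4768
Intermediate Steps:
o = -8
q(Y) = 6 + Y**2 + 6*Y (q(Y) = 6*Y + (Y**2 + 6) = 6*Y + (6 + Y**2) = 6 + Y**2 + 6*Y)
(o + q(1/(-5 - 3)))**2 = (-8 + (6 + (1/(-5 - 3))**2 + 6/(-5 - 3)))**2 = (-8 + (6 + (1/(-8))**2 + 6/(-8)))**2 = (-8 + (6 + (-1/8)**2 + 6*(-1/8)))**2 = (-8 + (6 + 1/64 - 3/4))**2 = (-8 + 337/64)**2 = (-175/64)**2 = 30625/4096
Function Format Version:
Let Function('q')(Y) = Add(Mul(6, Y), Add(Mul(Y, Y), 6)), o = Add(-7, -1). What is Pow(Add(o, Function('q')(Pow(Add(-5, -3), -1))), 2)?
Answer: Rational(30625, 4096) ≈ 7.4768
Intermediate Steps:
o = -8
Function('q')(Y) = Add(6, Pow(Y, 2), Mul(6, Y)) (Function('q')(Y) = Add(Mul(6, Y), Add(Pow(Y, 2), 6)) = Add(Mul(6, Y), Add(6, Pow(Y, 2))) = Add(6, Pow(Y, 2), Mul(6, Y)))
Pow(Add(o, Function('q')(Pow(Add(-5, -3), -1))), 2) = Pow(Add(-8, Add(6, Pow(Pow(Add(-5, -3), -1), 2), Mul(6, Pow(Add(-5, -3), -1)))), 2) = Pow(Add(-8, Add(6, Pow(Pow(-8, -1), 2), Mul(6, Pow(-8, -1)))), 2) = Pow(Add(-8, Add(6, Pow(Rational(-1, 8), 2), Mul(6, Rational(-1, 8)))), 2) = Pow(Add(-8, Add(6, Rational(1, 64), Rational(-3, 4))), 2) = Pow(Add(-8, Rational(337, 64)), 2) = Pow(Rational(-175, 64), 2) = Rational(30625, 4096)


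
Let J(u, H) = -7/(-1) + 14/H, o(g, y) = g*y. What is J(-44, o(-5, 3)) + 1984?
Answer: 29851/15 ≈ 1990.1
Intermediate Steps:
J(u, H) = 7 + 14/H (J(u, H) = -7*(-1) + 14/H = 7 + 14/H)
J(-44, o(-5, 3)) + 1984 = (7 + 14/((-5*3))) + 1984 = (7 + 14/(-15)) + 1984 = (7 + 14*(-1/15)) + 1984 = (7 - 14/15) + 1984 = 91/15 + 1984 = 29851/15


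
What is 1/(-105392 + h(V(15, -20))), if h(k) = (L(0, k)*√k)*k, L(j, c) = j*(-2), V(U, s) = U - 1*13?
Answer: -1/105392 ≈ -9.4884e-6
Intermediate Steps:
V(U, s) = -13 + U (V(U, s) = U - 13 = -13 + U)
L(j, c) = -2*j
h(k) = 0 (h(k) = ((-2*0)*√k)*k = (0*√k)*k = 0*k = 0)
1/(-105392 + h(V(15, -20))) = 1/(-105392 + 0) = 1/(-105392) = -1/105392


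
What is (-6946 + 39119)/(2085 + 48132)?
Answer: 32173/50217 ≈ 0.64068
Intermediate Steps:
(-6946 + 39119)/(2085 + 48132) = 32173/50217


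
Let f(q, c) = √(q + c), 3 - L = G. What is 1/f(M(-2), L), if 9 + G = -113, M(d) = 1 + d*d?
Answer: √130/130 ≈ 0.087706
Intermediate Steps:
M(d) = 1 + d²
G = -122 (G = -9 - 113 = -122)
L = 125 (L = 3 - 1*(-122) = 3 + 122 = 125)
f(q, c) = √(c + q)
1/f(M(-2), L) = 1/(√(125 + (1 + (-2)²))) = 1/(√(125 + (1 + 4))) = 1/(√(125 + 5)) = 1/(√130) = √130/130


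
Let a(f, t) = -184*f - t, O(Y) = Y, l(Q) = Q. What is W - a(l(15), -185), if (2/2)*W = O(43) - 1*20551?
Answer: -17933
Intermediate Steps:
a(f, t) = -t - 184*f
W = -20508 (W = 43 - 1*20551 = 43 - 20551 = -20508)
W - a(l(15), -185) = -20508 - (-1*(-185) - 184*15) = -20508 - (185 - 2760) = -20508 - 1*(-2575) = -20508 + 2575 = -17933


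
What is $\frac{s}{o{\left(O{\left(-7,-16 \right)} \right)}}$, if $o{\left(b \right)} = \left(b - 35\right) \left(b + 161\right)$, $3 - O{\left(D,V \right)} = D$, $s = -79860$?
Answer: $\frac{5324}{285} \approx 18.681$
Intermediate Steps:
$O{\left(D,V \right)} = 3 - D$
$o{\left(b \right)} = \left(-35 + b\right) \left(161 + b\right)$
$\frac{s}{o{\left(O{\left(-7,-16 \right)} \right)}} = - \frac{79860}{-5635 + \left(3 - -7\right)^{2} + 126 \left(3 - -7\right)} = - \frac{79860}{-5635 + \left(3 + 7\right)^{2} + 126 \left(3 + 7\right)} = - \frac{79860}{-5635 + 10^{2} + 126 \cdot 10} = - \frac{79860}{-5635 + 100 + 1260} = - \frac{79860}{-4275} = \left(-79860\right) \left(- \frac{1}{4275}\right) = \frac{5324}{285}$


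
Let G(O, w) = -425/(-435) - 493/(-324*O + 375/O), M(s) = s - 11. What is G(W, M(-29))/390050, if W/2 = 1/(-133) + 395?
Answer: 101540231809763/40457907370397271450 ≈ 2.5098e-6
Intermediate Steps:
M(s) = -11 + s
W = 105068/133 (W = 2*(1/(-133) + 395) = 2*(-1/133 + 395) = 2*(52534/133) = 105068/133 ≈ 789.99)
G(O, w) = 85/87 - 493/(-324*O + 375/O) (G(O, w) = -425*(-1/435) - 493/(-324*O + 375/O) = 85/87 - 493/(-324*O + 375/O))
G(W, M(-29))/390050 = (17*(-625 + 540*(105068/133)² + 841*(105068/133))/(87*(-125 + 108*(105068/133)²)))/390050 = (17*(-625 + 540*(11039284624/17689) + 88362188/133)/(87*(-125 + 108*(11039284624/17689))))*(1/390050) = (17*(-625 + 5961213696960/17689 + 88362188/133)/(87*(-125 + 1192242739392/17689)))*(1/390050) = ((17/87)*(5972954812339/17689)/(1192240528267/17689))*(1/390050) = ((17/87)*(17689/1192240528267)*(5972954812339/17689))*(1/390050) = (101540231809763/103724925959229)*(1/390050) = 101540231809763/40457907370397271450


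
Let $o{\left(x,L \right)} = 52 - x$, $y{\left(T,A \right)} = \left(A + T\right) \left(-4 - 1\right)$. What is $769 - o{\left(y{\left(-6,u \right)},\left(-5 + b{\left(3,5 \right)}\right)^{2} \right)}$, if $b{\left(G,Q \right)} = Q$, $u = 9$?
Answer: $702$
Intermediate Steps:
$y{\left(T,A \right)} = - 5 A - 5 T$ ($y{\left(T,A \right)} = \left(A + T\right) \left(-5\right) = - 5 A - 5 T$)
$769 - o{\left(y{\left(-6,u \right)},\left(-5 + b{\left(3,5 \right)}\right)^{2} \right)} = 769 - \left(52 - \left(\left(-5\right) 9 - -30\right)\right) = 769 - \left(52 - \left(-45 + 30\right)\right) = 769 - \left(52 - -15\right) = 769 - \left(52 + 15\right) = 769 - 67 = 702$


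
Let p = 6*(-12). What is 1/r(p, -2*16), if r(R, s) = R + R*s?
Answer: 1/2232 ≈ 0.00044803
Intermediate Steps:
p = -72
1/r(p, -2*16) = 1/(-72*(1 - 2*16)) = 1/(-72*(1 - 32)) = 1/(-72*(-31)) = 1/2232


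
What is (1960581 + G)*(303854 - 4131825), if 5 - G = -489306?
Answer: -9378115529132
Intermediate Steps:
G = 489311 (G = 5 - 1*(-489306) = 5 + 489306 = 489311)
(1960581 + G)*(303854 - 4131825) = (1960581 + 489311)*(303854 - 4131825) = 2449892*(-3827971) = -9378115529132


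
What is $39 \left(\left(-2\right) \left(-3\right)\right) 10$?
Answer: $2340$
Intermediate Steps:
$39 \left(\left(-2\right) \left(-3\right)\right) 10 = 39 \cdot 6 \cdot 10 = 234 \cdot 10 = 2340$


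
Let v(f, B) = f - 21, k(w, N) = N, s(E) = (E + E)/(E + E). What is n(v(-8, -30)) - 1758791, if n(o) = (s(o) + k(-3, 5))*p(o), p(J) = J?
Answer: -1758965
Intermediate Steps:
s(E) = 1 (s(E) = (2*E)/((2*E)) = (2*E)*(1/(2*E)) = 1)
v(f, B) = -21 + f
n(o) = 6*o (n(o) = (1 + 5)*o = 6*o)
n(v(-8, -30)) - 1758791 = 6*(-21 - 8) - 1758791 = 6*(-29) - 1758791 = -174 - 1758791 = -1758965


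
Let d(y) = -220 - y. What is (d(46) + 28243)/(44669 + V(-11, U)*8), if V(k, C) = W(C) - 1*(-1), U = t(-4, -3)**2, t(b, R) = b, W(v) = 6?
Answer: 27977/44725 ≈ 0.62553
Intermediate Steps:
U = 16 (U = (-4)**2 = 16)
V(k, C) = 7 (V(k, C) = 6 - 1*(-1) = 6 + 1 = 7)
(d(46) + 28243)/(44669 + V(-11, U)*8) = ((-220 - 1*46) + 28243)/(44669 + 7*8) = ((-220 - 46) + 28243)/(44669 + 56) = (-266 + 28243)/44725 = 27977*(1/44725) = 27977/44725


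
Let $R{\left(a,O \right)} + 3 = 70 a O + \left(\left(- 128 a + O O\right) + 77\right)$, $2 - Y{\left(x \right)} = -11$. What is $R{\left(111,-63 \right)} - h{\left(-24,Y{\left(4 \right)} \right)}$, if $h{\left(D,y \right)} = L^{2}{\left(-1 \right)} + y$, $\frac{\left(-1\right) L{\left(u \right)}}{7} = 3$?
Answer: $-500129$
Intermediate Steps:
$L{\left(u \right)} = -21$ ($L{\left(u \right)} = \left(-7\right) 3 = -21$)
$Y{\left(x \right)} = 13$ ($Y{\left(x \right)} = 2 - -11 = 2 + 11 = 13$)
$h{\left(D,y \right)} = 441 + y$ ($h{\left(D,y \right)} = \left(-21\right)^{2} + y = 441 + y$)
$R{\left(a,O \right)} = 74 + O^{2} - 128 a + 70 O a$ ($R{\left(a,O \right)} = -3 + \left(70 a O + \left(\left(- 128 a + O O\right) + 77\right)\right) = -3 + \left(70 O a + \left(\left(- 128 a + O^{2}\right) + 77\right)\right) = -3 + \left(70 O a + \left(\left(O^{2} - 128 a\right) + 77\right)\right) = -3 + \left(70 O a + \left(77 + O^{2} - 128 a\right)\right) = -3 + \left(77 + O^{2} - 128 a + 70 O a\right) = 74 + O^{2} - 128 a + 70 O a$)
$R{\left(111,-63 \right)} - h{\left(-24,Y{\left(4 \right)} \right)} = \left(74 + \left(-63\right)^{2} - 14208 + 70 \left(-63\right) 111\right) - \left(441 + 13\right) = \left(74 + 3969 - 14208 - 489510\right) - 454 = -499675 - 454 = -500129$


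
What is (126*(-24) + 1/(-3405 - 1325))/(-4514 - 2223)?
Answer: 14303521/31866010 ≈ 0.44886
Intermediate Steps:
(126*(-24) + 1/(-3405 - 1325))/(-4514 - 2223) = (-3024 + 1/(-4730))/(-6737) = (-3024 - 1/4730)*(-1/6737) = -14303521/4730*(-1/6737) = 14303521/31866010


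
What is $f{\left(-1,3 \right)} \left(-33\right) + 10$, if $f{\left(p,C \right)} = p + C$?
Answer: $-56$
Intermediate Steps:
$f{\left(p,C \right)} = C + p$
$f{\left(-1,3 \right)} \left(-33\right) + 10 = \left(3 - 1\right) \left(-33\right) + 10 = 2 \left(-33\right) + 10 = -66 + 10 = -56$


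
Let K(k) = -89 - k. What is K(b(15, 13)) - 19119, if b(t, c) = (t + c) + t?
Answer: -19251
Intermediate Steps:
b(t, c) = c + 2*t (b(t, c) = (c + t) + t = c + 2*t)
K(b(15, 13)) - 19119 = (-89 - (13 + 2*15)) - 19119 = (-89 - (13 + 30)) - 19119 = (-89 - 1*43) - 19119 = (-89 - 43) - 19119 = -132 - 19119 = -19251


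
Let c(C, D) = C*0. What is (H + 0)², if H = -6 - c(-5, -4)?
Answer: 36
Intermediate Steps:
c(C, D) = 0
H = -6 (H = -6 - 1*0 = -6 + 0 = -6)
(H + 0)² = (-6 + 0)² = (-6)² = 36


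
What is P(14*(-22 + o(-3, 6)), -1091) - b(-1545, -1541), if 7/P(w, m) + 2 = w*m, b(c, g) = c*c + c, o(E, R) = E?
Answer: -910890767033/381848 ≈ -2.3855e+6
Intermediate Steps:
b(c, g) = c + c² (b(c, g) = c² + c = c + c²)
P(w, m) = 7/(-2 + m*w) (P(w, m) = 7/(-2 + w*m) = 7/(-2 + m*w))
P(14*(-22 + o(-3, 6)), -1091) - b(-1545, -1541) = 7/(-2 - 15274*(-22 - 3)) - (-1545)*(1 - 1545) = 7/(-2 - 15274*(-25)) - (-1545)*(-1544) = 7/(-2 - 1091*(-350)) - 1*2385480 = 7/(-2 + 381850) - 2385480 = 7/381848 - 2385480 = -910890767033/381848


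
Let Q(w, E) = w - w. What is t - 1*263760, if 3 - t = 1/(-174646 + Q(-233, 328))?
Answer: -46064105021/174646 ≈ -2.6376e+5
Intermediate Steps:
Q(w, E) = 0
t = 523939/174646 (t = 3 - 1/(-174646 + 0) = 3 - 1/(-174646) = 3 - 1*(-1/174646) = 3 + 1/174646 = 523939/174646 ≈ 3.0000)
t - 1*263760 = 523939/174646 - 1*263760 = 523939/174646 - 263760 = -46064105021/174646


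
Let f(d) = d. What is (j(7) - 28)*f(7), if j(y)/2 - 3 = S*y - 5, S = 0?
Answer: -224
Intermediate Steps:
j(y) = -4 (j(y) = 6 + 2*(0*y - 5) = 6 + 2*(0 - 5) = 6 + 2*(-5) = 6 - 10 = -4)
(j(7) - 28)*f(7) = (-4 - 28)*7 = -32*7 = -224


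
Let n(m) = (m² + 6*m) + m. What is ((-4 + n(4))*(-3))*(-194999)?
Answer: 23399880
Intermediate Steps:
n(m) = m² + 7*m
((-4 + n(4))*(-3))*(-194999) = ((-4 + 4*(7 + 4))*(-3))*(-194999) = ((-4 + 4*11)*(-3))*(-194999) = ((-4 + 44)*(-3))*(-194999) = (40*(-3))*(-194999) = -120*(-194999) = 23399880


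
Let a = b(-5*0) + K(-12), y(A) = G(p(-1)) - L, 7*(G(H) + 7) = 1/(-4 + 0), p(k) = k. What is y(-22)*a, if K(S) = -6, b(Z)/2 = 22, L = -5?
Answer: -1083/14 ≈ -77.357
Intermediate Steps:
G(H) = -197/28 (G(H) = -7 + 1/(7*(-4 + 0)) = -7 + (⅐)/(-4) = -7 + (⅐)*(-¼) = -7 - 1/28 = -197/28)
b(Z) = 44 (b(Z) = 2*22 = 44)
y(A) = -57/28 (y(A) = -197/28 - 1*(-5) = -197/28 + 5 = -57/28)
a = 38 (a = 44 - 6 = 38)
y(-22)*a = -57/28*38 = -1083/14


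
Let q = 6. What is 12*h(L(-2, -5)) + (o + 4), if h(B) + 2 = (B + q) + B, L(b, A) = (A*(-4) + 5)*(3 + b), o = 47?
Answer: 699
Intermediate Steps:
L(b, A) = (3 + b)*(5 - 4*A) (L(b, A) = (-4*A + 5)*(3 + b) = (5 - 4*A)*(3 + b) = (3 + b)*(5 - 4*A))
h(B) = 4 + 2*B (h(B) = -2 + ((B + 6) + B) = -2 + ((6 + B) + B) = -2 + (6 + 2*B) = 4 + 2*B)
12*h(L(-2, -5)) + (o + 4) = 12*(4 + 2*(15 - 12*(-5) + 5*(-2) - 4*(-5)*(-2))) + (47 + 4) = 12*(4 + 2*(15 + 60 - 10 - 40)) + 51 = 12*(4 + 2*25) + 51 = 12*(4 + 50) + 51 = 12*54 + 51 = 648 + 51 = 699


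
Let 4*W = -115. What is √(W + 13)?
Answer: 3*I*√7/2 ≈ 3.9686*I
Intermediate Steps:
W = -115/4 (W = (¼)*(-115) = -115/4 ≈ -28.750)
√(W + 13) = √(-115/4 + 13) = √(-63/4) = 3*I*√7/2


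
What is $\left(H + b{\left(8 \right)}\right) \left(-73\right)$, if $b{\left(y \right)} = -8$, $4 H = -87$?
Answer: $\frac{8687}{4} \approx 2171.8$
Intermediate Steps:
$H = - \frac{87}{4}$ ($H = \frac{1}{4} \left(-87\right) = - \frac{87}{4} \approx -21.75$)
$\left(H + b{\left(8 \right)}\right) \left(-73\right) = \left(- \frac{87}{4} - 8\right) \left(-73\right) = \left(- \frac{119}{4}\right) \left(-73\right) = \frac{8687}{4}$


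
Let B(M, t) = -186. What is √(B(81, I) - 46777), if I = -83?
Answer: I*√46963 ≈ 216.71*I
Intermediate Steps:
√(B(81, I) - 46777) = √(-186 - 46777) = √(-46963) = I*√46963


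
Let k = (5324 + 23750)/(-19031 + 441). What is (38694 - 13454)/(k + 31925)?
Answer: 117302900/148364169 ≈ 0.79064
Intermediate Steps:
k = -14537/9295 (k = 29074/(-18590) = 29074*(-1/18590) = -14537/9295 ≈ -1.5640)
(38694 - 13454)/(k + 31925) = (38694 - 13454)/(-14537/9295 + 31925) = 25240/(296728338/9295) = 25240*(9295/296728338) = 117302900/148364169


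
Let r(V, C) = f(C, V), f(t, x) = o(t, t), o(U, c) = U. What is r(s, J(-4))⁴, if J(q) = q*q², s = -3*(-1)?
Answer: 16777216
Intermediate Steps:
s = 3
f(t, x) = t
J(q) = q³
r(V, C) = C
r(s, J(-4))⁴ = ((-4)³)⁴ = (-64)⁴ = 16777216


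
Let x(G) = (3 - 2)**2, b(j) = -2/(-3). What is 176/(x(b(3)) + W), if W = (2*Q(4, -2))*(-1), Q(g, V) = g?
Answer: -176/7 ≈ -25.143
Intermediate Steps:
b(j) = 2/3 (b(j) = -2*(-1/3) = 2/3)
W = -8 (W = (2*4)*(-1) = 8*(-1) = -8)
x(G) = 1 (x(G) = 1**2 = 1)
176/(x(b(3)) + W) = 176/(1 - 8) = 176/(-7) = 176*(-1/7) = -176/7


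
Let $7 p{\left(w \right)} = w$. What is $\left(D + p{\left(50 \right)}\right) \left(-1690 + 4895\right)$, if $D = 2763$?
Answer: $\frac{62148155}{7} \approx 8.8783 \cdot 10^{6}$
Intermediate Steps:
$p{\left(w \right)} = \frac{w}{7}$
$\left(D + p{\left(50 \right)}\right) \left(-1690 + 4895\right) = \left(2763 + \frac{1}{7} \cdot 50\right) \left(-1690 + 4895\right) = \left(2763 + \frac{50}{7}\right) 3205 = \frac{19391}{7} \cdot 3205 = \frac{62148155}{7}$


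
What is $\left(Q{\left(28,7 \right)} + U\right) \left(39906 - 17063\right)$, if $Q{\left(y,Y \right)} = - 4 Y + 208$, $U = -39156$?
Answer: $-890328768$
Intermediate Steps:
$Q{\left(y,Y \right)} = 208 - 4 Y$
$\left(Q{\left(28,7 \right)} + U\right) \left(39906 - 17063\right) = \left(\left(208 - 28\right) - 39156\right) \left(39906 - 17063\right) = \left(\left(208 - 28\right) - 39156\right) 22843 = \left(180 - 39156\right) 22843 = \left(-38976\right) 22843 = -890328768$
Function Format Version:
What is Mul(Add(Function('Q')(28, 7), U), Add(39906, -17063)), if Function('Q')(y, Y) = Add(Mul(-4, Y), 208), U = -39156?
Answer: -890328768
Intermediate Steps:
Function('Q')(y, Y) = Add(208, Mul(-4, Y))
Mul(Add(Function('Q')(28, 7), U), Add(39906, -17063)) = Mul(Add(Add(208, Mul(-4, 7)), -39156), Add(39906, -17063)) = Mul(Add(Add(208, -28), -39156), 22843) = Mul(Add(180, -39156), 22843) = Mul(-38976, 22843) = -890328768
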